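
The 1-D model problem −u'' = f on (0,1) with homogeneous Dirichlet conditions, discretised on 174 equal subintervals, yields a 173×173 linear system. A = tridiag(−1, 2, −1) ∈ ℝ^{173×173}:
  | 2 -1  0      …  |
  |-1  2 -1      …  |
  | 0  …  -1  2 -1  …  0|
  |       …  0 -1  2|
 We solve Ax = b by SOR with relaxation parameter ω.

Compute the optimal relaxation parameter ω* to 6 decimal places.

ω* = 1.964532

B_J for the 173×173 system has eigenvalues cos(kπ/174); ρ_J = cos(π/174) = 0.999837.
root = sin(π/174) = 0.0180541  (since 1−cos² = sin²).
Young: ω* = 2/(1+√(1−ρ_J²)) = 2/(1+0.0180541) = 2/1.0180541 = 1.964532.
and ρ(B_{ω*}) = 1.964532 − 1 = 0.964532.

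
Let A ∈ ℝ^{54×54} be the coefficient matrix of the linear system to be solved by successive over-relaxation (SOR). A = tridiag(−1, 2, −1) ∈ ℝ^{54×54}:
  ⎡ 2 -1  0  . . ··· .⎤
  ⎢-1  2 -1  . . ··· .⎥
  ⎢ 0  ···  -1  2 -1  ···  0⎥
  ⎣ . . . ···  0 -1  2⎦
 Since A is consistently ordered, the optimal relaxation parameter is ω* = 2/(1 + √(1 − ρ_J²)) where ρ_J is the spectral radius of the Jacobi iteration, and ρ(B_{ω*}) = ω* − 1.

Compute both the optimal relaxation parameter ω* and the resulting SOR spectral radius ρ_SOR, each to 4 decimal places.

ω* = 1.8920, ρ_SOR = 0.8920

With n=54, ρ(Jacobi) = cos(π/55) = 0.9984.
√(1−ρ_J²) simplifies to sin(π/55) = 0.05709.
Then 2/(1+√(1−ρ_J²)) = 2/(1+0.05709); ω* = 2/1.05709 = 1.8920.
ρ(B_{ω*}) = ω*−1 = 0.8920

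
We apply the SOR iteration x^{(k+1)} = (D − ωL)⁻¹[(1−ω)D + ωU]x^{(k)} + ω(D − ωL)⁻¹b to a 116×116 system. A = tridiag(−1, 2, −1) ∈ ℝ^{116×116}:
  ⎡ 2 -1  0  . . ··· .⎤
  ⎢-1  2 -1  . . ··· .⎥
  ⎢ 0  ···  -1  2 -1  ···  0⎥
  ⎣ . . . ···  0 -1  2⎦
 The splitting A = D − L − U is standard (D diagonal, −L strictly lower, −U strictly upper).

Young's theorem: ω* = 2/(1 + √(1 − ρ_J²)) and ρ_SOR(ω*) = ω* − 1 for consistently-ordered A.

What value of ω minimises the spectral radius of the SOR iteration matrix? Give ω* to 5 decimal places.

ω* = 1.94771

B_J for the 116×116 system has eigenvalues cos(kπ/117); ρ_J = cos(π/117) = 0.99964.
1 − cos²(π/117) = sin²(π/117) ⇒ √(1−ρ_J²) = sin(π/117) = 0.026848.
So ω* = 2/1.026848 = 1.94771 (Young).
ρ_SOR = ω* − 1 = 1.94771 − 1 = 0.94771.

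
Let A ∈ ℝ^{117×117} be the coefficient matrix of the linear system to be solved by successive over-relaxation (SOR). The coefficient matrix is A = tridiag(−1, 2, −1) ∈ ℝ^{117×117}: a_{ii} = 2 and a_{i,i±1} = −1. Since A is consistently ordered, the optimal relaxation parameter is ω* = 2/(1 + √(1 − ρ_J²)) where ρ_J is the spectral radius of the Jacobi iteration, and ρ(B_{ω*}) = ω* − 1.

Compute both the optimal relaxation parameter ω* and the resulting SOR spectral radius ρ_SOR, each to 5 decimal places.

n=117: λ(B_J) = 1 − λ(A)/2 = cos(kπ/118); k=1 gives ρ_J = 0.99965.
1 − cos²(π/118) = sin²(π/118) ⇒ √(1−ρ_J²) = sin(π/118) = 0.026621.
[ω*] 2 ÷ (1 + 0.026621) = 2 ÷ 1.026621 = 1.94814.
ρ_SOR = ω* − 1 ≈ 0.94814.

ω* = 1.94814, ρ_SOR = 0.94814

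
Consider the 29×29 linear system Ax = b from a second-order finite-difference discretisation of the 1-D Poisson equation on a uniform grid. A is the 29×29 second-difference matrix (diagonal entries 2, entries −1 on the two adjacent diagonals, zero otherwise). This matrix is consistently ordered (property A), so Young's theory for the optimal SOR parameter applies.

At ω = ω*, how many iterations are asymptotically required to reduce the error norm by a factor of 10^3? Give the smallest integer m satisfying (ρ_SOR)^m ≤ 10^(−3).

[ρ_J] n=29: ρ(B_J) = cos(π/(n+1)) = cos(π/30) = 0.9945219.
√(1−ρ_J²) = |sin(π/30)| = 0.1045285
[ω*] 2 ÷ (1 + 0.1045285) = 2 ÷ 1.1045285 = 1.8107274.
Hence ρ(B_{ω*}) = 1.8107274 − 1 = 0.8107274.
ρ_SOR^m ≤ 10^(−3) ⇔ m ≥ 3·ln10/(−ln 0.8107274) = 6.90776/0.209823 = 32.922; m = ⌈32.922⌉ = 33.

m = 33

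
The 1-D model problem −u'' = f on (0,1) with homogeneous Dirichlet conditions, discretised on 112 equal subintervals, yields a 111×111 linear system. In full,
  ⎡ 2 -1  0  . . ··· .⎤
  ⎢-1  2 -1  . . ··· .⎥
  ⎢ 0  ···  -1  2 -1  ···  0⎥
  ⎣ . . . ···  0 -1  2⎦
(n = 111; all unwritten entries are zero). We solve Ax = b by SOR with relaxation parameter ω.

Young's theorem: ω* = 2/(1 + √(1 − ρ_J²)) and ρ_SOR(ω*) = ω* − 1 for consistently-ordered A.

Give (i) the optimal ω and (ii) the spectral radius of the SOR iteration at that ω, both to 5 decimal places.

ω* = 1.94544, ρ_SOR = 0.94544

[ρ_J] n=111: ρ(B_J) = cos(π/(n+1)) = cos(π/112) = 0.99961.
√(1 − cos²(π/112)) = sin(π/112) ≈ 0.028046.
ω* = 2/(1+0.028046) = 1.94544
ρ_SOR = ω* − 1 ≈ 0.94544.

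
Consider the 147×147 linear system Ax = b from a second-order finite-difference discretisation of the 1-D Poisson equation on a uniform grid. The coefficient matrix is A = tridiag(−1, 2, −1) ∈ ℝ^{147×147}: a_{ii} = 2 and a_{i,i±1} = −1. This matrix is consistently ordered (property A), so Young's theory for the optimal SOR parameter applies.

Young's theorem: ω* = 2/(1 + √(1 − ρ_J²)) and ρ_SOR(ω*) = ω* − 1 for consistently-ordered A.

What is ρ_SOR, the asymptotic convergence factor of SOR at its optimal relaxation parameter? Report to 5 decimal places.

½·tridiag(1,0,1) at n=147: λ_k = cos(kπ/148); max |λ| at k=1 ⇒ ρ_J = cos(π/148) ≈ 0.99977.
1 − cos²(π/148) = sin²(π/148) ⇒ √(1−ρ_J²) = sin(π/148) = 0.021225.
So ω* = 2/1.021225 = 1.95843 (Young).
ρ(B_{ω*}) = ω*−1 = 0.95843

ρ_SOR = 0.95843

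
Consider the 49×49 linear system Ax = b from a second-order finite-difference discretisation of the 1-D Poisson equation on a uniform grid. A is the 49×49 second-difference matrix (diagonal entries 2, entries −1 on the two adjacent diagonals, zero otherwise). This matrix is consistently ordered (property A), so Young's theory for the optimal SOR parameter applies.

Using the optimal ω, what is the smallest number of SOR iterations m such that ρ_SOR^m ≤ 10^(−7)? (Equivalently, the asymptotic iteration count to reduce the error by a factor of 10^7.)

n=49: λ(B_J) = 1 − λ(A)/2 = cos(kπ/50); k=1 gives ρ_J = 0.9980267.
√(1 − cos²(π/50)) = sin(π/50) ≈ 0.0627905.
[ω*] 2 ÷ (1 + 0.0627905) = 2 ÷ 1.0627905 = 1.8818384.
and ρ(B_{ω*}) = 1.8818384 − 1 = 0.8818384.
7·ln10 = 16.1181; −ln(0.8818384) = 0.125746; m = ⌈16.1181/0.125746⌉ = ⌈128.180⌉ = 129.

m = 129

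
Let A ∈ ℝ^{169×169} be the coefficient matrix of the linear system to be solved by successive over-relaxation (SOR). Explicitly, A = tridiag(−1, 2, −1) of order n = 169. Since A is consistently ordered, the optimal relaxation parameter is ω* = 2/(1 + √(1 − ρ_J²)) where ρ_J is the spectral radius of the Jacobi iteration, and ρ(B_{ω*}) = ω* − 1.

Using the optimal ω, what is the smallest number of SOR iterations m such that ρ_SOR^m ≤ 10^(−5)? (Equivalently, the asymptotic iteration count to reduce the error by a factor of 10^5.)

n=169: λ(B_J) = 1 − λ(A)/2 = cos(kπ/170); k=1 gives ρ_J = 0.9998293.
√(1−ρ_J²) simplifies to sin(π/170) = 0.0184789.
So ω* = 2/1.0184789 = 1.9637127 (Young).
ρ_SOR = ω* − 1 = 1.9637127 − 1 = 0.9637127.
For 5 digits: m = 5·ln10 / (−ln 0.9637127) = 11.5129/0.0369621 = 311.479; round up → m = 312.

m = 312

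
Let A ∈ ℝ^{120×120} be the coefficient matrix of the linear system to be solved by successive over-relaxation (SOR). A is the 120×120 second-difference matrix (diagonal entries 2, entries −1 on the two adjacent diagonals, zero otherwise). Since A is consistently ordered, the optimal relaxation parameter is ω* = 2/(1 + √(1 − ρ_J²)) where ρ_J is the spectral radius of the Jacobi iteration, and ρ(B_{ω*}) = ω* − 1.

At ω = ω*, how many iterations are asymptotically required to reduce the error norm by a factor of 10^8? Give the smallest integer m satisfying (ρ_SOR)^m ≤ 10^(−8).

m = 355

With n=120, ρ(Jacobi) = cos(π/121) = 0.9996630.
√(1 − cos²(π/121)) = sin(π/121) ≈ 0.0259607.
Young: ω* = 2/(1+√(1−ρ_J²)) = 2/(1+0.0259607) = 2/1.0259607 = 1.9493924.
At ω = 1.9493924 every |λ(B_ω)| = ω−1, so ρ_SOR = 0.9493924.
(0.9493924)^m ≤ 10^{−8}  ⇒  m·ln(0.9493924) ≤ −8·ln10  ⇒  m ≥ 354.701  ⇒  m = 355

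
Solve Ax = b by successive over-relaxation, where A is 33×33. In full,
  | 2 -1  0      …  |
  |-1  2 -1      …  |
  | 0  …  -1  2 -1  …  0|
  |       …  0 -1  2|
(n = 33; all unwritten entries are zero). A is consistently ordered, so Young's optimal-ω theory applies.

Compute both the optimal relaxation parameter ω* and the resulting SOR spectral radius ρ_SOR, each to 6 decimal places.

ω* = 1.831052, ρ_SOR = 0.831052

[ρ_J] n=33: ρ(B_J) = cos(π/(n+1)) = cos(π/34) = 0.995734.
√(1−ρ_J²) simplifies to sin(π/34) = 0.0922684.
Young: ω* = 2/(1+√(1−ρ_J²)) = 2/(1+0.0922684) = 2/1.0922684 = 1.831052.
ρ(B_{ω*}) = ω*−1 = 0.831052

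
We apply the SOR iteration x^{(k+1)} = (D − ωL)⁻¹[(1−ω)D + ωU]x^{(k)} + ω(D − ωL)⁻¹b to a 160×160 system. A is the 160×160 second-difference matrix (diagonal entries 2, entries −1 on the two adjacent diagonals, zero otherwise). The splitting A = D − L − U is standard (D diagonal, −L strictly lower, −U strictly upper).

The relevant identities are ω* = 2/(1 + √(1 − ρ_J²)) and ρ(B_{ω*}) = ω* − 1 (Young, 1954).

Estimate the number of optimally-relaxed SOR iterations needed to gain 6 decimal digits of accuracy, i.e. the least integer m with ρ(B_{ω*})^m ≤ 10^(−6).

With n=160, ρ(Jacobi) = cos(π/161) = 0.9998096.
√(1−ρ_J²) = |sin(π/161)| = 0.0195118
ω* = 2 / (1 + 0.0195118) = 2 / 1.0195118 ≈ 1.9617232.
[ρ_SOR] ω* − 1 = 0.9617232.
(0.9617232)^m ≤ 10^{−6}  ⇒  m·ln(0.9617232) ≤ −6·ln10  ⇒  m ≥ 353.984  ⇒  m = 354

m = 354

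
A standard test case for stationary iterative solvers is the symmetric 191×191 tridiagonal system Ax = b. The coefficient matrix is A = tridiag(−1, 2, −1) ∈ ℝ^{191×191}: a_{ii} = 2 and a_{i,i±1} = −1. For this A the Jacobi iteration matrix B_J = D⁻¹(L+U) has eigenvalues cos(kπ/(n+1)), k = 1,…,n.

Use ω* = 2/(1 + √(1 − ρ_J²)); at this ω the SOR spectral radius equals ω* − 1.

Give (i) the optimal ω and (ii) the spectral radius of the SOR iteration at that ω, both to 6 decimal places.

n=191: λ(B_J) = 1 − λ(A)/2 = cos(kπ/192); k=1 gives ρ_J = 0.999866.
1 − cos²(π/192) = sin²(π/192) ⇒ √(1−ρ_J²) = sin(π/192) = 0.0163617.
Young: ω* = 2/(1+√(1−ρ_J²)) = 2/(1+0.0163617) = 2/1.0163617 = 1.967803.
ρ(B_{ω*}) = ω*−1 = 0.967803

ω* = 1.967803, ρ_SOR = 0.967803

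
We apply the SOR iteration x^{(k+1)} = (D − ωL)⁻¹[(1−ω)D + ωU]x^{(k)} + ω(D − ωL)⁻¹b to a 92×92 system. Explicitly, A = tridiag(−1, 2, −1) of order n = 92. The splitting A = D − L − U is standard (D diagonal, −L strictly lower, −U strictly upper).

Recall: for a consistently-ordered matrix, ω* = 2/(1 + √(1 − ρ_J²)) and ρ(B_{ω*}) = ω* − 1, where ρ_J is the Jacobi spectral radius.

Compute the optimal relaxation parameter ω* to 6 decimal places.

With n=92, ρ(Jacobi) = cos(π/93) = 0.999429.
root = sin(π/93) = 0.0337741  (since 1−cos² = sin²).
ω* = 2/(1+0.0337741) = 1.934659
ρ(B_{ω*}) = ω*−1 = 0.934659

ω* = 1.934659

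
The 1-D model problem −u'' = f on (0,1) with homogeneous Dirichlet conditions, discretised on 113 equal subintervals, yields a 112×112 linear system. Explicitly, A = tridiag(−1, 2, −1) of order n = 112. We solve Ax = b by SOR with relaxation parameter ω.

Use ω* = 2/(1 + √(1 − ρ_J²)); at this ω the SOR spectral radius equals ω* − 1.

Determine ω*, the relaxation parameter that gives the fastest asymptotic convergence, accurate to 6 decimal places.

n=112: λ(B_J) = 1 − λ(A)/2 = cos(kπ/113); k=1 gives ρ_J = 0.999614.
√(1 − cos²(π/113)) = sin(π/113) ≈ 0.0277981.
[ω*] 2 ÷ (1 + 0.0277981) = 2 ÷ 1.0277981 = 1.945907.
ρ(B_{ω*}) = ω*−1 = 0.945907

ω* = 1.945907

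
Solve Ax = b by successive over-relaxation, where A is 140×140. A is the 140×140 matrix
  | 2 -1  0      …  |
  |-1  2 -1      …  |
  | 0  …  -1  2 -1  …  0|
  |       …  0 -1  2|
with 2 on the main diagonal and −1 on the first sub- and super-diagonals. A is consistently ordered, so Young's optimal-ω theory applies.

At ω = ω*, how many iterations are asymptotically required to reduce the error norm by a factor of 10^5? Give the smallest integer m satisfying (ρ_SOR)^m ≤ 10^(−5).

m = 259

With n=140, ρ(Jacobi) = cos(π/141) = 0.9997518.
√(1−ρ_J²) = |sin(π/141)| = 0.0222790
ω* = 2/(1 + 0.0222790) = 2/1.0222790 = 1.9564131.
At ω = 1.9564131 every |λ(B_ω)| = ω−1, so ρ_SOR = 0.9564131.
Need (0.9564131)^m ≤ 10^(−5): m ≥ 5·ln10/|ln 0.9564131| = 11.5129/0.0445653 = 258.338 ⇒ m = 259.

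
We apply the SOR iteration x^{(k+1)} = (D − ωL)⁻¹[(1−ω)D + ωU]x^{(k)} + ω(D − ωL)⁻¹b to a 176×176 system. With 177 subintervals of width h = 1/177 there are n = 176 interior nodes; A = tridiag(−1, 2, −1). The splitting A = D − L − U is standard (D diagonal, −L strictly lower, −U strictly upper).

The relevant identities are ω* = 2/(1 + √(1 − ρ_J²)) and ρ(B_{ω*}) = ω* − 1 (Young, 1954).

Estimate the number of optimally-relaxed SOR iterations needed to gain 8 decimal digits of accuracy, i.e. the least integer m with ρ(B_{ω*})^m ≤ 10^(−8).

m = 519

With n=176, ρ(Jacobi) = cos(π/177) = 0.9998425.
√(1−ρ_J²) = |sin(π/177)| = 0.0177482
So ω* = 2/1.0177482 = 1.9651226 (Young).
ρ_SOR = ω* − 1 ≈ 0.9651226.
(0.9651226)^m ≤ 10^{−8}  ⇒  m·ln(0.9651226) ≤ −8·ln10  ⇒  m ≥ 518.891  ⇒  m = 519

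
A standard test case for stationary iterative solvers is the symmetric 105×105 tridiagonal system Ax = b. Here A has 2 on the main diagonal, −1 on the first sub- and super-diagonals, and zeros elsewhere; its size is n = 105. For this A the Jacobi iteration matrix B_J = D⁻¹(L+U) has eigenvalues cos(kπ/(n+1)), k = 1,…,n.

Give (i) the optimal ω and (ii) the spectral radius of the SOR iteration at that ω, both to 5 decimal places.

ω* = 1.94244, ρ_SOR = 0.94244

With n=105, ρ(Jacobi) = cos(π/106) = 0.99956.
1 − cos²(π/106) = sin²(π/106) ⇒ √(1−ρ_J²) = sin(π/106) = 0.029633.
ω* = 2/(1 + 0.029633) = 2/1.029633 = 1.94244.
Hence ρ(B_{ω*}) = 1.94244 − 1 = 0.94244.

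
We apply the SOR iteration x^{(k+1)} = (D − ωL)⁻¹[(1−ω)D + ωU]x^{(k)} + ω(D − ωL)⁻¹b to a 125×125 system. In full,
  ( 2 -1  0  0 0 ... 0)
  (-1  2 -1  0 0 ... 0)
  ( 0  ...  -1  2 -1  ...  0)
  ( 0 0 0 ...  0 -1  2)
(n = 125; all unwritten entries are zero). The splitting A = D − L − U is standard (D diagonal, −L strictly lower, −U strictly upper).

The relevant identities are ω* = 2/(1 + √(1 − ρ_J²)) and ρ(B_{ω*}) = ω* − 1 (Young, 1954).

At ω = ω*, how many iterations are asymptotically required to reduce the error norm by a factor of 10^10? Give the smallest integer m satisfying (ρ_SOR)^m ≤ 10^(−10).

m = 462

B_J for the 125×125 system has eigenvalues cos(kπ/126); ρ_J = cos(π/126) = 0.9996892.
√(1−ρ_J²) simplifies to sin(π/126) = 0.0249307.
ω* = 2/(1+0.0249307) = 1.9513514
ρ(B_{ω*}) = ω*−1 = 0.9513514
For 10 digits: m = 10·ln10 / (−ln 0.9513514) = 23.0259/0.0498718 = 461.702; round up → m = 462.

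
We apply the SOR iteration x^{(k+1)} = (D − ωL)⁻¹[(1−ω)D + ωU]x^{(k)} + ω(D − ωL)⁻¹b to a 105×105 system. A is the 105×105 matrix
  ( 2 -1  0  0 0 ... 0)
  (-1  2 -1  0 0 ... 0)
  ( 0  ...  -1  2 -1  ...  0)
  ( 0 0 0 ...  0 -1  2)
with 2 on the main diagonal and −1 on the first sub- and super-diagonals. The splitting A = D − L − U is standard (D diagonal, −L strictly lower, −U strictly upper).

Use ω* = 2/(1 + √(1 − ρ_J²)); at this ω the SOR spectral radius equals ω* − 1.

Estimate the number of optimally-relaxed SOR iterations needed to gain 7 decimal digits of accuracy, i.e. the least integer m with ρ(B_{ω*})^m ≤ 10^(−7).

½·tridiag(1,0,1) at n=105: λ_k = cos(kπ/106); max |λ| at k=1 ⇒ ρ_J = cos(π/106) ≈ 0.9995608.
root = sin(π/106) = 0.0296333  (since 1−cos² = sin²).
So ω* = 2/1.0296333 = 1.9424391 (Young).
[ρ_SOR] ω* − 1 = 0.9424391.
(0.9424391)^m ≤ 10^{−7}  ⇒  m·ln(0.9424391) ≤ −7·ln10  ⇒  m ≥ 271.879  ⇒  m = 272

m = 272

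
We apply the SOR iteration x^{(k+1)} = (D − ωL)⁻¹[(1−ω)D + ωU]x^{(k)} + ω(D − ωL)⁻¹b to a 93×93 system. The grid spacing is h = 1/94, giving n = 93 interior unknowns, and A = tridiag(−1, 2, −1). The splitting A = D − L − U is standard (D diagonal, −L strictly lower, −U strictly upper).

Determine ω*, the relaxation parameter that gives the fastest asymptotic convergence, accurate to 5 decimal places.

[ρ_J] n=93: ρ(B_J) = cos(π/(n+1)) = cos(π/94) = 0.99944.
root = sin(π/94) = 0.033415  (since 1−cos² = sin²).
Young: ω* = 2/(1+√(1−ρ_J²)) = 2/(1+0.033415) = 2/1.033415 = 1.93533.
ρ_SOR = ω* − 1 = 1.93533 − 1 = 0.93533.

ω* = 1.93533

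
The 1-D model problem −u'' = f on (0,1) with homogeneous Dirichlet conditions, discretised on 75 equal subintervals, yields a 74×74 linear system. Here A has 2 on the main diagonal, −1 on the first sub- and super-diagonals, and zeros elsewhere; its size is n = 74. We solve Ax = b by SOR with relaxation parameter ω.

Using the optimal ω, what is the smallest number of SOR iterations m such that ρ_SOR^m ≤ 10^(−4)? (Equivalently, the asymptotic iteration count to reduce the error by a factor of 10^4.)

m = 110

B_J for the 74×74 system has eigenvalues cos(kπ/75); ρ_J = cos(π/75) = 0.9991228.
root = sin(π/75) = 0.0418757  (since 1−cos² = sin²).
[ω*] 2 ÷ (1 + 0.0418757) = 2 ÷ 1.0418757 = 1.9196148.
Hence ρ(B_{ω*}) = 1.9196148 − 1 = 0.9196148.
Need (0.9196148)^m ≤ 10^(−4): m ≥ 4·ln10/|ln 0.9196148| = 9.21034/0.0838004 = 109.908 ⇒ m = 110.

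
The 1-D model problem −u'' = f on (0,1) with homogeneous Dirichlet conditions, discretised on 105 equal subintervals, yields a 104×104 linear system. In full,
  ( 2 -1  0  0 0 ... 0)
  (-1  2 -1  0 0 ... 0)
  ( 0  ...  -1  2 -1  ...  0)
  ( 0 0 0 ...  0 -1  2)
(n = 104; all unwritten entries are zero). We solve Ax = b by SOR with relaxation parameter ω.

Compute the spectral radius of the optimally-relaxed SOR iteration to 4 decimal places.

½·tridiag(1,0,1) at n=104: λ_k = cos(kπ/105); max |λ| at k=1 ⇒ ρ_J = cos(π/105) ≈ 0.9996.
√(1 − cos²(π/105)) = sin(π/105) ≈ 0.02992.
ω* = 2/(1 + 0.02992) = 2/1.02992 = 1.9419.
At ω = 1.9419 every |λ(B_ω)| = ω−1, so ρ_SOR = 0.9419.

ρ_SOR = 0.9419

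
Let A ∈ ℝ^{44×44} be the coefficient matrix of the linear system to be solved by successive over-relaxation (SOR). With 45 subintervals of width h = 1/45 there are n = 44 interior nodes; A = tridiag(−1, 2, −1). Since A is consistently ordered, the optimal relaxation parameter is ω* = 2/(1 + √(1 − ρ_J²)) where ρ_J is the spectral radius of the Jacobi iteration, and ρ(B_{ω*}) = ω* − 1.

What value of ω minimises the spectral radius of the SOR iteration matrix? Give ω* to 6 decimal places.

½·tridiag(1,0,1) at n=44: λ_k = cos(kπ/45); max |λ| at k=1 ⇒ ρ_J = cos(π/45) ≈ 0.997564.
√(1 − cos²(π/45)) = sin(π/45) ≈ 0.0697565.
ω* = 2/(1+0.0697565) = 1.869584
ρ_SOR = ω* − 1 ≈ 0.869584.

ω* = 1.869584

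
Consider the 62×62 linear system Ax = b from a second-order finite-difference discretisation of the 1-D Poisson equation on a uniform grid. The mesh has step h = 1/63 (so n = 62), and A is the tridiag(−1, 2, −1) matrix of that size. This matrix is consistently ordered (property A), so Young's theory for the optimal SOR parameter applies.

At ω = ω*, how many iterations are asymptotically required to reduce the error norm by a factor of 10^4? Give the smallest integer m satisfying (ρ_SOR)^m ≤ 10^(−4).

n=62: λ(B_J) = 1 − λ(A)/2 = cos(kπ/63); k=1 gives ρ_J = 0.9987569.
√(1 − cos²(π/63)) = sin(π/63) ≈ 0.0498459.
Then 2/(1+√(1−ρ_J²)) = 2/(1+0.0498459); ω* = 2/1.0498459 = 1.9050415.
Hence ρ(B_{ω*}) = 1.9050415 − 1 = 0.9050415.
4·ln10 = 9.21034; −ln(0.9050415) = 0.0997745; m = ⌈9.21034/0.0997745⌉ = ⌈92.312⌉ = 93.

m = 93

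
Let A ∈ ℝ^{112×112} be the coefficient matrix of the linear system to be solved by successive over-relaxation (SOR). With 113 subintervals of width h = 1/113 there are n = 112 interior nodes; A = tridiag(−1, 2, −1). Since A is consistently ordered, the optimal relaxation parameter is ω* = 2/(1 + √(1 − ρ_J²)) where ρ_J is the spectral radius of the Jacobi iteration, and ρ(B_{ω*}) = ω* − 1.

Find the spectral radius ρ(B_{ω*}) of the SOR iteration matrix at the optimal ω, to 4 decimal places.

[ρ_J] n=112: ρ(B_J) = cos(π/(n+1)) = cos(π/113) = 0.9996.
√(1 − cos²(π/113)) = sin(π/113) ≈ 0.02780.
Then 2/(1+√(1−ρ_J²)) = 2/(1+0.02780); ω* = 2/1.02780 = 1.9459.
ρ_SOR = ω* − 1 = 1.9459 − 1 = 0.9459.

ρ_SOR = 0.9459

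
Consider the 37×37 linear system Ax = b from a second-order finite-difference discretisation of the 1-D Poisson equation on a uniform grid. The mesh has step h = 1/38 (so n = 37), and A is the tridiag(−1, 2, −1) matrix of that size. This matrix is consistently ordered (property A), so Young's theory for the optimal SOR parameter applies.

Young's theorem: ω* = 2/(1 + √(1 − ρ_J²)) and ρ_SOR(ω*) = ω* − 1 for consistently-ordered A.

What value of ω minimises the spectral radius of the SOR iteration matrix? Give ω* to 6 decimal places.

ρ_J = max_k |cos(kπ/38)| = cos(π/38) = 0.996584
√(1−ρ_J²) = |sin(π/38)| = 0.0825793
ω* = 2 / (1 + 0.0825793) = 2 / 1.0825793 ≈ 1.847440.
ρ(B_{ω*}) = ω*−1 = 0.847440

ω* = 1.847440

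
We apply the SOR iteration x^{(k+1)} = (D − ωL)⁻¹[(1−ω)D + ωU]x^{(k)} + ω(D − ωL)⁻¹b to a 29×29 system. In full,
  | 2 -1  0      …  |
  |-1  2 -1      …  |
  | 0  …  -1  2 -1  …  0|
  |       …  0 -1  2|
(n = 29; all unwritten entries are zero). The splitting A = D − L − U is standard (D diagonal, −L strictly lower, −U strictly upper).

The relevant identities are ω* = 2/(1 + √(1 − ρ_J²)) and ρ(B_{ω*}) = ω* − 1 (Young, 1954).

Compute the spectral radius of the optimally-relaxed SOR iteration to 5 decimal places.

ρ_SOR = 0.81073

ρ_J = max_k |cos(kπ/30)| = cos(π/30) = 0.99452
root = sin(π/30) = 0.104528  (since 1−cos² = sin²).
ω* = 2/(1+0.104528) = 1.81073
ρ(B_{ω*}) = ω*−1 = 0.81073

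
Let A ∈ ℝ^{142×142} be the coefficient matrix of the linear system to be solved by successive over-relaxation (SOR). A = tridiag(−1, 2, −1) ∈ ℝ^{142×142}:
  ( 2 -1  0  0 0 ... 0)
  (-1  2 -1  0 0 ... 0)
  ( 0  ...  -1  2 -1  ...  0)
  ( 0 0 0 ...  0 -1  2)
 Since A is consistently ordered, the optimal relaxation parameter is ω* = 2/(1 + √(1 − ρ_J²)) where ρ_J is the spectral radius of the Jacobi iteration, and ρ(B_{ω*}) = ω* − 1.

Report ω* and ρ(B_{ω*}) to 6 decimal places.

With n=142, ρ(Jacobi) = cos(π/143) = 0.999759.
root = sin(π/143) = 0.0219674  (since 1−cos² = sin²).
ω* = 2/(1+0.0219674) = 1.957010
[ρ_SOR] ω* − 1 = 0.957010.

ω* = 1.957010, ρ_SOR = 0.957010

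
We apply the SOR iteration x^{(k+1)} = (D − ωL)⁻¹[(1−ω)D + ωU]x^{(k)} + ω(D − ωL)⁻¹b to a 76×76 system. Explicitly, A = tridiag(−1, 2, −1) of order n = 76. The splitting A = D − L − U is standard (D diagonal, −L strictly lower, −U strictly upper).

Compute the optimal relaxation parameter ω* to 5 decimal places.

B_J for the 76×76 system has eigenvalues cos(kπ/77); ρ_J = cos(π/77) = 0.99917.
root = sin(π/77) = 0.040789  (since 1−cos² = sin²).
Young: ω* = 2/(1+√(1−ρ_J²)) = 2/(1+0.040789) = 2/1.040789 = 1.92162.
[ρ_SOR] ω* − 1 = 0.92162.

ω* = 1.92162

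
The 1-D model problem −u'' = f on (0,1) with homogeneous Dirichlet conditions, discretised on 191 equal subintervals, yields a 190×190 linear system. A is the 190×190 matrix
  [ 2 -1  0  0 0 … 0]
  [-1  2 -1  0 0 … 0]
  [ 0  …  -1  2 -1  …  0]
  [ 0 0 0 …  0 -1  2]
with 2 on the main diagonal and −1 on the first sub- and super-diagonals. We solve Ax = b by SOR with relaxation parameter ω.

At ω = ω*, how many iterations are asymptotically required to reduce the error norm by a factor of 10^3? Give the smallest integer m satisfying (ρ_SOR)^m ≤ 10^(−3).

m = 210

[ρ_J] n=190: ρ(B_J) = cos(π/(n+1)) = cos(π/191) = 0.9998647.
1 − cos²(π/191) = sin²(π/191) ⇒ √(1−ρ_J²) = sin(π/191) = 0.0164474.
ω* = 2 / (1 + 0.0164474) = 2 / 1.0164474 ≈ 1.9676375.
ρ_SOR = ω* − 1 = 1.9676375 − 1 = 0.9676375.
Need (0.9676375)^m ≤ 10^(−3): m ≥ 3·ln10/|ln 0.9676375| = 6.90776/0.0328977 = 209.977 ⇒ m = 210.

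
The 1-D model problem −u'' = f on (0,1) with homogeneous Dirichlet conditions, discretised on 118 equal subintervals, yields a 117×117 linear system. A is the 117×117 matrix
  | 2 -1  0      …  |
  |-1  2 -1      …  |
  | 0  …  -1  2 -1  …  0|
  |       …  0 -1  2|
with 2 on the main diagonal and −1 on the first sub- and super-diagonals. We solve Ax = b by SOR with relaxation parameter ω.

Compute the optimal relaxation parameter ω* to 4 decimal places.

spectrum of D⁻¹(L+U) = {cos(kπ/118) : 1≤k≤117}; ρ_J = cos(π/118) = 0.9996.
root = sin(π/118) = 0.02662  (since 1−cos² = sin²).
Then 2/(1+√(1−ρ_J²)) = 2/(1+0.02662); ω* = 2/1.02662 = 1.9481.
Hence ρ(B_{ω*}) = 1.9481 − 1 = 0.9481.

ω* = 1.9481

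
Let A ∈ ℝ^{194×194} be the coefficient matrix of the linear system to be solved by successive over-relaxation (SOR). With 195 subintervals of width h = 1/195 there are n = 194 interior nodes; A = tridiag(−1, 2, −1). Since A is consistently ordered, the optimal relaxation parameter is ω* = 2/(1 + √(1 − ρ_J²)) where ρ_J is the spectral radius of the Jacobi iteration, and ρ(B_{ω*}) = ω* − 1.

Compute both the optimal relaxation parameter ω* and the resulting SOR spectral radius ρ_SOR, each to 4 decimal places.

ω* = 1.9683, ρ_SOR = 0.9683

spectrum of D⁻¹(L+U) = {cos(kπ/195) : 1≤k≤194}; ρ_J = cos(π/195) = 0.9999.
root = sin(π/195) = 0.01611  (since 1−cos² = sin²).
ω* = 2/(1 + 0.01611) = 2/1.01611 = 1.9683.
[ρ_SOR] ω* − 1 = 0.9683.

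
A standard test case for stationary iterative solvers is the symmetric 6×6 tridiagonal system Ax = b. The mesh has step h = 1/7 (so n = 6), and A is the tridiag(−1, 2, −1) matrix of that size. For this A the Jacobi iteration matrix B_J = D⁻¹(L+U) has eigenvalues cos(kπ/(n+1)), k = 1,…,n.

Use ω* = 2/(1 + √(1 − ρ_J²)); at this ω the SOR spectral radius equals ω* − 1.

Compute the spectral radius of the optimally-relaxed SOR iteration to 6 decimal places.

[ρ_J] n=6: ρ(B_J) = cos(π/(n+1)) = cos(π/7) = 0.900969.
√(1 − cos²(π/7)) = sin(π/7) ≈ 0.4338837.
ω* = 2/(1 + 0.4338837) = 2/1.4338837 = 1.394813.
[ρ_SOR] ω* − 1 = 0.394813.

ρ_SOR = 0.394813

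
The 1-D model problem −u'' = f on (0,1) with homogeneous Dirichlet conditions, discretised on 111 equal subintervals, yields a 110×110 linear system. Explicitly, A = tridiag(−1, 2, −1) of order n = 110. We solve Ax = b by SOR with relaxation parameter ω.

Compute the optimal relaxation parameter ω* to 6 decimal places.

spectrum of D⁻¹(L+U) = {cos(kπ/111) : 1≤k≤110}; ρ_J = cos(π/111) = 0.999600.
√(1−ρ_J²) simplifies to sin(π/111) = 0.0282989.
So ω* = 2/1.0282989 = 1.944960 (Young).
Hence ρ(B_{ω*}) = 1.944960 − 1 = 0.944960.

ω* = 1.944960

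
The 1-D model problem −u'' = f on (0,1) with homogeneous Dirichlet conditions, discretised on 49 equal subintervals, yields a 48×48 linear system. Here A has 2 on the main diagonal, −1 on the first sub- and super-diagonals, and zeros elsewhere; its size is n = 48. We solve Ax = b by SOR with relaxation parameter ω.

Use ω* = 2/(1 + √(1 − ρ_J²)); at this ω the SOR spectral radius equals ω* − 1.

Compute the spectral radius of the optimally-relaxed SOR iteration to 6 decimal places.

ρ_SOR = 0.879575

n=48: λ(B_J) = 1 − λ(A)/2 = cos(kπ/49); k=1 gives ρ_J = 0.997945.
1 − cos²(π/49) = sin²(π/49) ⇒ √(1−ρ_J²) = sin(π/49) = 0.0640702.
ω* = 2/(1+0.0640702) = 1.879575
[ρ_SOR] ω* − 1 = 0.879575.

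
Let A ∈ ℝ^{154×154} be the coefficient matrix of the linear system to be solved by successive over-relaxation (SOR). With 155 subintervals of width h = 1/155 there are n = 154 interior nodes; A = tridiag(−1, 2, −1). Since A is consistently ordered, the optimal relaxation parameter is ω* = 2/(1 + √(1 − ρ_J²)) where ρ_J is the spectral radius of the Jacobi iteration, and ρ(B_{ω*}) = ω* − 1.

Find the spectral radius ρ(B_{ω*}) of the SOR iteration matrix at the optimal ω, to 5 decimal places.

[ρ_J] n=154: ρ(B_J) = cos(π/(n+1)) = cos(π/155) = 0.99979.
root = sin(π/155) = 0.020267  (since 1−cos² = sin²).
Young: ω* = 2/(1+√(1−ρ_J²)) = 2/(1+0.020267) = 2/1.020267 = 1.96027.
At ω = 1.96027 every |λ(B_ω)| = ω−1, so ρ_SOR = 0.96027.

ρ_SOR = 0.96027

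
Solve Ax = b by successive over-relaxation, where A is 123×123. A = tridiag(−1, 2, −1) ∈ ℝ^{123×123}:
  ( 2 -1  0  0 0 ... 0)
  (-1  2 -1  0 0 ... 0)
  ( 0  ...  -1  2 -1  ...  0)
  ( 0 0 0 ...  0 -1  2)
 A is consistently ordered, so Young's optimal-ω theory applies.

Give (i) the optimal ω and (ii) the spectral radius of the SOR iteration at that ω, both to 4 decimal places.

B_J for the 123×123 system has eigenvalues cos(kπ/124); ρ_J = cos(π/124) = 0.9997.
√(1−ρ_J²) simplifies to sin(π/124) = 0.02533.
So ω* = 2/1.02533 = 1.9506 (Young).
At ω = 1.9506 every |λ(B_ω)| = ω−1, so ρ_SOR = 0.9506.

ω* = 1.9506, ρ_SOR = 0.9506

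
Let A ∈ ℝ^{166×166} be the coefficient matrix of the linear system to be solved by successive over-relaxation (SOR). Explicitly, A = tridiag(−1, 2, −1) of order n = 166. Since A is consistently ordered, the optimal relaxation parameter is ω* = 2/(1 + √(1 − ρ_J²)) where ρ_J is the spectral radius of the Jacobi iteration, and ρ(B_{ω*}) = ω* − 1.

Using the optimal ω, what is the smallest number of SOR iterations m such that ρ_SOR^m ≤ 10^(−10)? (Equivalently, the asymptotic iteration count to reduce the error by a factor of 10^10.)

½·tridiag(1,0,1) at n=166: λ_k = cos(kπ/167); max |λ| at k=1 ⇒ ρ_J = cos(π/167) ≈ 0.9998231.
√(1−ρ_J²) = |sin(π/167)| = 0.0188108
Then 2/(1+√(1−ρ_J²)) = 2/(1+0.0188108); ω* = 2/1.0188108 = 1.9630730.
At ω = 1.9630730 every |λ(B_ω)| = ω−1, so ρ_SOR = 0.9630730.
m ≥ 10·ln10 / (−ln 0.9630730) = 611.966; smallest integer m = 612.

m = 612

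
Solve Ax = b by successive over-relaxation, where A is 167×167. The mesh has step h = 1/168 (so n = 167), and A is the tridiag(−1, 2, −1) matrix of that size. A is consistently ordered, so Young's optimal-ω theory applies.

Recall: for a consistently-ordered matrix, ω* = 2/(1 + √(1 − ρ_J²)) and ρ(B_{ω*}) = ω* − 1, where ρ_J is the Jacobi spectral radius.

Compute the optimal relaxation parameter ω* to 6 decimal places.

ω* = 1.963289

½·tridiag(1,0,1) at n=167: λ_k = cos(kπ/168); max |λ| at k=1 ⇒ ρ_J = cos(π/168) ≈ 0.999825.
√(1−ρ_J²) = |sin(π/168)| = 0.0186989
[ω*] 2 ÷ (1 + 0.0186989) = 2 ÷ 1.0186989 = 1.963289.
and ρ(B_{ω*}) = 1.963289 − 1 = 0.963289.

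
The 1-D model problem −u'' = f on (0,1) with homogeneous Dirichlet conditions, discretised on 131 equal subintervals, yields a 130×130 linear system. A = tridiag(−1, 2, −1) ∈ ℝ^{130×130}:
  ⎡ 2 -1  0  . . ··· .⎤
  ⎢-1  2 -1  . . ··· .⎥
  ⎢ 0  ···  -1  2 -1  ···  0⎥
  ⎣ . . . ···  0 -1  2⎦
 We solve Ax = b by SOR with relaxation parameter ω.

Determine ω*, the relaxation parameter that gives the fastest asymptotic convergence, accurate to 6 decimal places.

B_J for the 130×130 system has eigenvalues cos(kπ/131); ρ_J = cos(π/131) = 0.999712.
1 − cos²(π/131) = sin²(π/131) ⇒ √(1−ρ_J²) = sin(π/131) = 0.0239793.
Then 2/(1+√(1−ρ_J²)) = 2/(1+0.0239793); ω* = 2/1.0239793 = 1.953164.
ρ_SOR = ω* − 1 ≈ 0.953164.

ω* = 1.953164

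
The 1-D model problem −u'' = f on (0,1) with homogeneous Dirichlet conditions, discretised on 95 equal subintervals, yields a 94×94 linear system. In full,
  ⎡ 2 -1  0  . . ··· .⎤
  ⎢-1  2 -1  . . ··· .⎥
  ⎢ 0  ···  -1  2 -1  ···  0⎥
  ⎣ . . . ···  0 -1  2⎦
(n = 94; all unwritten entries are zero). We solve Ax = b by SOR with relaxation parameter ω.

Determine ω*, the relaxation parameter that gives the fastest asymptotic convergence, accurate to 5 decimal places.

ρ_J = max_k |cos(kπ/95)| = cos(π/95) = 0.99945
root = sin(π/95) = 0.033063  (since 1−cos² = sin²).
ω* = 2 / (1 + 0.033063) = 2 / 1.033063 ≈ 1.93599.
Hence ρ(B_{ω*}) = 1.93599 − 1 = 0.93599.

ω* = 1.93599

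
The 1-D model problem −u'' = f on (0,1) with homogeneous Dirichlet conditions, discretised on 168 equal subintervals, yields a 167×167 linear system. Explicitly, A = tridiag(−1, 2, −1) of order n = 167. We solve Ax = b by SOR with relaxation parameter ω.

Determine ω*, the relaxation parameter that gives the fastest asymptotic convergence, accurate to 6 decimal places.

ρ_J = max_k |cos(kπ/168)| = cos(π/168) = 0.999825
√(1−ρ_J²) = |sin(π/168)| = 0.0186989
Then 2/(1+√(1−ρ_J²)) = 2/(1+0.0186989); ω* = 2/1.0186989 = 1.963289.
ρ_SOR = ω* − 1 ≈ 0.963289.

ω* = 1.963289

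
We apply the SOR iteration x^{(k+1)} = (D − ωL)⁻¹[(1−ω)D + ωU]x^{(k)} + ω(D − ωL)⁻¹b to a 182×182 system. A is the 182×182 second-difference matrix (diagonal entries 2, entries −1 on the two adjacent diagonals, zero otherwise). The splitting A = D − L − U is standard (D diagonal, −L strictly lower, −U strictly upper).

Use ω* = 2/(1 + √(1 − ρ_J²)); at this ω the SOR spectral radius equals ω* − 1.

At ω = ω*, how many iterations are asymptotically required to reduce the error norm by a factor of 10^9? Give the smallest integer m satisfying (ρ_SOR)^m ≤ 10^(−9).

m = 604

ρ_J = max_k |cos(kπ/183)| = cos(π/183) = 0.9998526
√(1−ρ_J²) simplifies to sin(π/183) = 0.0171663.
ω* = 2/(1+0.0171663) = 1.9662468
ρ_SOR = ω* − 1 = 1.9662468 − 1 = 0.9662468.
ρ_SOR^m ≤ 10^(−9) ⇔ m ≥ 9·ln10/(−ln 0.9662468) = 20.7233/0.034336 = 603.544; m = ⌈603.544⌉ = 604.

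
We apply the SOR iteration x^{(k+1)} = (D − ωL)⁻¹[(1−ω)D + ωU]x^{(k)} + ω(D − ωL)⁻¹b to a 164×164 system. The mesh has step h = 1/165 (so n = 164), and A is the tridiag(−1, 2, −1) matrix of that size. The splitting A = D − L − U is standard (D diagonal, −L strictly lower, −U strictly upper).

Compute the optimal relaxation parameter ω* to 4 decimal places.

ρ_J = max_k |cos(kπ/165)| = cos(π/165) = 0.9998
1 − cos²(π/165) = sin²(π/165) ⇒ √(1−ρ_J²) = sin(π/165) = 0.01904.
ω* = 2/(1+0.01904) = 1.9626
ρ_SOR = ω* − 1 = 1.9626 − 1 = 0.9626.

ω* = 1.9626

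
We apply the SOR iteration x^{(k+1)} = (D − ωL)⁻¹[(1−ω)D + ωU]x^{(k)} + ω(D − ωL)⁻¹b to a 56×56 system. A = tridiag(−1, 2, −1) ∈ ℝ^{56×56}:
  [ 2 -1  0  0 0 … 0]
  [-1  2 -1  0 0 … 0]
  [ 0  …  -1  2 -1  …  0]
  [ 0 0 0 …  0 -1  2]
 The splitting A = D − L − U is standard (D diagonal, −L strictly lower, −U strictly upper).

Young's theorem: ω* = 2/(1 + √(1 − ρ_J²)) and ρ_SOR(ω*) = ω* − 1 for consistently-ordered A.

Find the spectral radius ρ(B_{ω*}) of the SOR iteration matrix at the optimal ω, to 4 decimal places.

With n=56, ρ(Jacobi) = cos(π/57) = 0.9985.
√(1 − cos²(π/57)) = sin(π/57) ≈ 0.05509.
So ω* = 2/1.05509 = 1.8956 (Young).
ρ_SOR = ω* − 1 ≈ 0.8956.

ρ_SOR = 0.8956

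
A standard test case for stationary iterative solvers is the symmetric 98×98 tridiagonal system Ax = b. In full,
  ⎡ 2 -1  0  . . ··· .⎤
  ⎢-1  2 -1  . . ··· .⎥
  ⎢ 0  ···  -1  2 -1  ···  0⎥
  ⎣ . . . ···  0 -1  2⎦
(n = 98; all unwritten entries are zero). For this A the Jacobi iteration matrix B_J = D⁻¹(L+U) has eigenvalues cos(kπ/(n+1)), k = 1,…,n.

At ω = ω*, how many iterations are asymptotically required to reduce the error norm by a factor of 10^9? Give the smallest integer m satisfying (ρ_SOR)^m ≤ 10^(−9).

[ρ_J] n=98: ρ(B_J) = cos(π/(n+1)) = cos(π/99) = 0.9994965.
√(1−ρ_J²) = |sin(π/99)| = 0.0317279
ω* = 2/(1 + 0.0317279) = 2/1.0317279 = 1.9384956.
Hence ρ(B_{ω*}) = 1.9384956 − 1 = 0.9384956.
For 9 digits: m = 9·ln10 / (−ln 0.9384956) = 20.7233/0.0634771 = 326.469; round up → m = 327.

m = 327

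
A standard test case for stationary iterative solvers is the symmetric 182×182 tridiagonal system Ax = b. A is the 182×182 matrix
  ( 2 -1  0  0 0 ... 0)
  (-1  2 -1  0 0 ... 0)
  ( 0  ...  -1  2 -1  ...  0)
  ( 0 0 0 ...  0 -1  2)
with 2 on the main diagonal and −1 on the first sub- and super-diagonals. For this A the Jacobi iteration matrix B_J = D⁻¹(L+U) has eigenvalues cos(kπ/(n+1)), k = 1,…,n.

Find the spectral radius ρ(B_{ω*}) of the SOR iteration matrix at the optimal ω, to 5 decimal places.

ρ_SOR = 0.96625

spectrum of D⁻¹(L+U) = {cos(kπ/183) : 1≤k≤182}; ρ_J = cos(π/183) = 0.99985.
1 − cos²(π/183) = sin²(π/183) ⇒ √(1−ρ_J²) = sin(π/183) = 0.017166.
ω* = 2/(1 + 0.017166) = 2/1.017166 = 1.96625.
and ρ(B_{ω*}) = 1.96625 − 1 = 0.96625.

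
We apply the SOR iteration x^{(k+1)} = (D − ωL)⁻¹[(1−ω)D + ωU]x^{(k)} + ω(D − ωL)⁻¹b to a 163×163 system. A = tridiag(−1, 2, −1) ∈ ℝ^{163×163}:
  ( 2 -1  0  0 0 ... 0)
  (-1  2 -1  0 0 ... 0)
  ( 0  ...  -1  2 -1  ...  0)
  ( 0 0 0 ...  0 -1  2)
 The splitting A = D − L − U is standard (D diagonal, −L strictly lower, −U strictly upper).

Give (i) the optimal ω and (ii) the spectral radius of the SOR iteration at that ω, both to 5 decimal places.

With n=163, ρ(Jacobi) = cos(π/164) = 0.99982.
√(1−ρ_J²) simplifies to sin(π/164) = 0.019155.
ω* = 2/(1+0.019155) = 1.96241
At ω = 1.96241 every |λ(B_ω)| = ω−1, so ρ_SOR = 0.96241.

ω* = 1.96241, ρ_SOR = 0.96241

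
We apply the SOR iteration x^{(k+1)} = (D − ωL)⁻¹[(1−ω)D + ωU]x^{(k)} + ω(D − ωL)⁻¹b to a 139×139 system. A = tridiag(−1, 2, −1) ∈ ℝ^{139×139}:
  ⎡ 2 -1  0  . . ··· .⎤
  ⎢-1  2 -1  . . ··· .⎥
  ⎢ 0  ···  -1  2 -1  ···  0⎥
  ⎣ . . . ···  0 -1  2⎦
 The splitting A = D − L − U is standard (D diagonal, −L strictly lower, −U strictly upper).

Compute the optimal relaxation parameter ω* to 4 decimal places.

ρ_J = max_k |cos(kπ/140)| = cos(π/140) = 0.9997
1 − cos²(π/140) = sin²(π/140) ⇒ √(1−ρ_J²) = sin(π/140) = 0.02244.
Young: ω* = 2/(1+√(1−ρ_J²)) = 2/(1+0.02244) = 2/1.02244 = 1.9561.
and ρ(B_{ω*}) = 1.9561 − 1 = 0.9561.

ω* = 1.9561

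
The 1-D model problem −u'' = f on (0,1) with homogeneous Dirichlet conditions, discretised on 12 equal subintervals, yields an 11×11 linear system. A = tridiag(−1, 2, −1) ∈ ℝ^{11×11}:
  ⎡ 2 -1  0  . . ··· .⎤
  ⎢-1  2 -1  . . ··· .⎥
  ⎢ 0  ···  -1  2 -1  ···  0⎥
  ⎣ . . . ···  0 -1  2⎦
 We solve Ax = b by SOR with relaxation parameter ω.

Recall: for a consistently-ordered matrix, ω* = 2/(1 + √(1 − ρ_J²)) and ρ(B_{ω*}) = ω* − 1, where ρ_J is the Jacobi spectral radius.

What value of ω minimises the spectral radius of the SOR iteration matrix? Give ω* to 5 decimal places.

ω* = 1.58879

With n=11, ρ(Jacobi) = cos(π/12) = 0.96593.
√(1−ρ_J²) simplifies to sin(π/12) = 0.258819.
Young: ω* = 2/(1+√(1−ρ_J²)) = 2/(1+0.258819) = 2/1.258819 = 1.58879.
and ρ(B_{ω*}) = 1.58879 − 1 = 0.58879.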